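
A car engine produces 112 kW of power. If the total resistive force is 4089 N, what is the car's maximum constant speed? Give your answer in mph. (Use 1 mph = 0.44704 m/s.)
P = Fv ⇒ v = P/F = 112000 W/4089.0 N = 27.3906 m/s = 61.27 mph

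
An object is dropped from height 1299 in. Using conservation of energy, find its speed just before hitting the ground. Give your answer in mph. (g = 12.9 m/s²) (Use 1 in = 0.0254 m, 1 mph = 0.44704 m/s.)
Convert to SI: h = 32.9946 m
mgh = ½mv² ⇒ v = √(2gh) = √(2·12.9·32.9946) = 29.1764 m/s = 65.27 mph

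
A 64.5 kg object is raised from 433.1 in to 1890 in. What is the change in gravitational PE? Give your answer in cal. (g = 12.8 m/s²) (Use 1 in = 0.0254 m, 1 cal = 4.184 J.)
Convert to SI: m = 64.5 kg, Δh = 37.0053 m
ΔPE = mgΔh = (64.5)(12.8)(37.0053) = 30551.5 J = 7302 cal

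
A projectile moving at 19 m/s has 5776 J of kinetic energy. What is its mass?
m = 2·KE/v² = 2·5776/(19)² = 32.0 kg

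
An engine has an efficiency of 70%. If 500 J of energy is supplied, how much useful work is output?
W_out = η·W_in = 0.7·500 = 350.0 J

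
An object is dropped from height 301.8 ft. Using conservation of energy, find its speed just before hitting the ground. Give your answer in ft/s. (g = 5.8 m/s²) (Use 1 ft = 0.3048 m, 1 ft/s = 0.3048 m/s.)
Convert to SI: h = 91.9886 m
mgh = ½mv² ⇒ v = √(2gh) = √(2·5.8·91.9886) = 32.666 m/s = 107.2 ft/s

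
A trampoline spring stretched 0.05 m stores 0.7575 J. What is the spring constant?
k = 2·PE/x² = 2·0.7575/(0.05)² = 606.0 N/m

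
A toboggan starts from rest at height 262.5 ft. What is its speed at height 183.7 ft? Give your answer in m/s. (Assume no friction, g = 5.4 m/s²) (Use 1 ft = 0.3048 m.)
Convert to SI: h₁−h₂ = 24.0182 m
mgh₁ = mgh₂ + ½mv² ⇒ v = √(2g(h₁−h₂)) = √(2·5.4·24.0182) = 16.11 m/s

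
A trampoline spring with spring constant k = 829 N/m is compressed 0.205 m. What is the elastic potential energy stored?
PE = ½kx² = ½(829)(0.205)² = 17.42 J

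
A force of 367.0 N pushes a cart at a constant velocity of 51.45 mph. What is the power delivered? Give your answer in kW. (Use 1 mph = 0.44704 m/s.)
Convert to SI: F = 367.0 N, v = 23.0002 m/s
P = Fv = (367.0)(23.0002) = 8441.08 W = 8.441 kW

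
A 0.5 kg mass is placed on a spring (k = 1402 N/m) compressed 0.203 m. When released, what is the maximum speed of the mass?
½kx² = ½mv² ⇒ v = x√(k/m) = (0.203)√(1402/0.5) = 10.75 m/s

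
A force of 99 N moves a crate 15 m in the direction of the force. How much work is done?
W = F·d = (99)(15) = 1485 J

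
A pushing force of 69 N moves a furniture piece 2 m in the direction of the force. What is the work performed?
W = F·d = (69)(2) = 138.0 J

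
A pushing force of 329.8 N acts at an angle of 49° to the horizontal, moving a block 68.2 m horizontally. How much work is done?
W = F·d·cosθ = (329.8)(68.2)cos(49°) = 14760 J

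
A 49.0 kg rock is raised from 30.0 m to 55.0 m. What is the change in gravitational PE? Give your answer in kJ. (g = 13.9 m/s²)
ΔPE = mgΔh = (49.0)(13.9)(25.0) = 17027.5 J = 17.03 kJ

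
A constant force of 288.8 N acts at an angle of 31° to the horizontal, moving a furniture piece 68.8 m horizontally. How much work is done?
W = F·d·cosθ = (288.8)(68.8)cos(31°) = 17030 J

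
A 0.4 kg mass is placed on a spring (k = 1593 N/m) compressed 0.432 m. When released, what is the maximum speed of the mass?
½kx² = ½mv² ⇒ v = x√(k/m) = (0.432)√(1593/0.4) = 27.26 m/s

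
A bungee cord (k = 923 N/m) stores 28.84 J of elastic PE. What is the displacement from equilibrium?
x = √(2·PE/k) = √(2·28.84/923) = 0.25 m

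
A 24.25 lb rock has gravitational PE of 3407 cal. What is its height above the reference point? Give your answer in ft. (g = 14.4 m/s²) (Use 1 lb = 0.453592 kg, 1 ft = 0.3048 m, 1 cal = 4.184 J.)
Convert to SI: m = 10.9996 kg, PE = 14254.9 J
h = PE/(mg) = 14254.9/(10.9996·14.4) = 89.9962 m = 295.3 ft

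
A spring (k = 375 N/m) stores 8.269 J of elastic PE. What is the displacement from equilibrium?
x = √(2·PE/k) = √(2·8.269/375) = 0.21 m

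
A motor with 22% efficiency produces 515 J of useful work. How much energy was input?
W_in = W_out/η = 515/0.22 = 2341 J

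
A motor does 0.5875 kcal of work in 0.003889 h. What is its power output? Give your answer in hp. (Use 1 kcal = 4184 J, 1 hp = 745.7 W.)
Convert to SI: W = 2458.1 J, t = 14.0004 s
P = W/t = 2458.1/14.0004 = 175.574 W = 0.2354 hp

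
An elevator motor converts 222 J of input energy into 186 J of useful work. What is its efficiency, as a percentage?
η = W_out/W_in = 186/222 = 83.78%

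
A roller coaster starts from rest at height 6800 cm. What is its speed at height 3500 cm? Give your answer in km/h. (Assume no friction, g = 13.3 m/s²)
Convert to SI: h₁−h₂ = 33.0 m
mgh₁ = mgh₂ + ½mv² ⇒ v = √(2g(h₁−h₂)) = √(2·13.3·33.0) = 29.6277 m/s = 106.7 km/h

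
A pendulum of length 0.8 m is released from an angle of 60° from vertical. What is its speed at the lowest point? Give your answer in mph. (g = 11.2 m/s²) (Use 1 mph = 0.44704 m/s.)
h = L(1 − cosθ) = 0.8(1 − cos60°) = 0.4 m
v = √(2gh) = √(2·11.2·0.4) = 2.99333 m/s = 6.696 mph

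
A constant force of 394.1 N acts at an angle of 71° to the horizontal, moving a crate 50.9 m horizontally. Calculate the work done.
W = F·d·cosθ = (394.1)(50.9)cos(71°) = 6531 J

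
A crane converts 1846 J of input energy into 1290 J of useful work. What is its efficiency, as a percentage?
η = W_out/W_in = 1290/1846 = 69.88%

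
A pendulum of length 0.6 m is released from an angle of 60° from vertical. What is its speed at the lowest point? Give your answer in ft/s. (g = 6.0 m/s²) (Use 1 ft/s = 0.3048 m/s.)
h = L(1 − cosθ) = 0.6(1 − cos60°) = 0.3 m
v = √(2gh) = √(2·6.0·0.3) = 1.89737 m/s = 6.225 ft/s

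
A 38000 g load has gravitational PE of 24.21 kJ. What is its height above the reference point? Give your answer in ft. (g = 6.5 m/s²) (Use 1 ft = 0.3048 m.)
Convert to SI: m = 38.0 kg, PE = 24210.0 J
h = PE/(mg) = 24210.0/(38.0·6.5) = 98.0162 m = 321.6 ft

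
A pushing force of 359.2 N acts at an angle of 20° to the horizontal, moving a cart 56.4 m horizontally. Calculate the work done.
W = F·d·cosθ = (359.2)(56.4)cos(20°) = 19040 J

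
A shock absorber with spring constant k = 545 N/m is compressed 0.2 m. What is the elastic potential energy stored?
PE = ½kx² = ½(545)(0.2)² = 10.9 J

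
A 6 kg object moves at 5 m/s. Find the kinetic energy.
KE = ½mv² = ½(6)(5)² = 75.0 J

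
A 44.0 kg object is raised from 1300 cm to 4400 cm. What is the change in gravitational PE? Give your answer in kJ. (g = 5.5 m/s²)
Convert to SI: m = 44.0 kg, Δh = 31.0 m
ΔPE = mgΔh = (44.0)(5.5)(31.0) = 7502.0 J = 7.502 kJ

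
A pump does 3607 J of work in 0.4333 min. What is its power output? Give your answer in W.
Convert to SI: W = 3607.0 J, t = 25.998 s
P = W/t = 3607.0/25.998 = 138.7 W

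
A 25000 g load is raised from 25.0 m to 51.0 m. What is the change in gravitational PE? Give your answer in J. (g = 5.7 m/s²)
Convert to SI: m = 25.0 kg, Δh = 26.0 m
ΔPE = mgΔh = (25.0)(5.7)(26.0) = 3705 J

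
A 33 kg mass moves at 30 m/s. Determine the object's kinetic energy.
KE = ½mv² = ½(33)(30)² = 14850.0 J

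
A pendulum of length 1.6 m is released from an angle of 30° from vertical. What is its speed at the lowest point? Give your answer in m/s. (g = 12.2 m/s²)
h = L(1 − cosθ) = 1.6(1 − cos30°) = 0.214359 m
v = √(2gh) = √(2·12.2·0.214359) = 2.287 m/s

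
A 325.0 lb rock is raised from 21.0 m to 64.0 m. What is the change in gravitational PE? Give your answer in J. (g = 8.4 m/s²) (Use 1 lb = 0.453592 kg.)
Convert to SI: m = 147.417 kg, Δh = 43.0 m
ΔPE = mgΔh = (147.417)(8.4)(43.0) = 53250 J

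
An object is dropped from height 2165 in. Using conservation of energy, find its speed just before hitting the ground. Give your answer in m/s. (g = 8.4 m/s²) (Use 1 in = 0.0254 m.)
Convert to SI: h = 54.991 m
mgh = ½mv² ⇒ v = √(2gh) = √(2·8.4·54.991) = 30.39 m/s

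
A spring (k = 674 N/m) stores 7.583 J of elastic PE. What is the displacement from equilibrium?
x = √(2·PE/k) = √(2·7.583/674) = 0.15 m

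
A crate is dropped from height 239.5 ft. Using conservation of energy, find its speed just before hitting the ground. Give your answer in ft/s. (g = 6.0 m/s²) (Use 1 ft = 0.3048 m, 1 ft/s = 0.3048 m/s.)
Convert to SI: h = 72.9996 m
mgh = ½mv² ⇒ v = √(2gh) = √(2·6.0·72.9996) = 29.5972 m/s = 97.1 ft/s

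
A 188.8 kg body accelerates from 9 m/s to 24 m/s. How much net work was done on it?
W = ΔKE = ½m(v₂² − v₁²) = ½(188.8)(24² − 9²) = 46728.0 J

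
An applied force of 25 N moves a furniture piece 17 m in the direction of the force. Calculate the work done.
W = F·d = (25)(17) = 425.0 J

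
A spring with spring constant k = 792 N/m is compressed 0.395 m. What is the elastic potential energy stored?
PE = ½kx² = ½(792)(0.395)² = 61.79 J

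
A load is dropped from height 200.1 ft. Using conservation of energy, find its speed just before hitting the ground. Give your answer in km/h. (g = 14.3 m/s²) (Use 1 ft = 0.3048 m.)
Convert to SI: h = 60.9905 m
mgh = ½mv² ⇒ v = √(2gh) = √(2·14.3·60.9905) = 41.7651 m/s = 150.4 km/h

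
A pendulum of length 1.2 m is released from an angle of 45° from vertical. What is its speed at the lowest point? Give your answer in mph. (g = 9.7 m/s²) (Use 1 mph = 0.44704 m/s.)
h = L(1 − cosθ) = 1.2(1 − cos45°) = 0.351472 m
v = √(2gh) = √(2·9.7·0.351472) = 2.61124 m/s = 5.841 mph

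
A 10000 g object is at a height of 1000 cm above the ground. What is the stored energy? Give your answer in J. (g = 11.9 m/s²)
Convert to SI: m = 10.0 kg, h = 10.0 m
PE = mgh = (10.0)(11.9)(10.0) = 1190 J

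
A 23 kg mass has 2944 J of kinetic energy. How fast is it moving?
v = √(2·KE/m) = √(2·2944/23) = 16.0 m/s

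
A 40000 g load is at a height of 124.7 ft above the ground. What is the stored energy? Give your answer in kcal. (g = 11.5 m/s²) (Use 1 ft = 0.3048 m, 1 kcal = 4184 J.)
Convert to SI: m = 40.0 kg, h = 38.0086 m
PE = mgh = (40.0)(11.5)(38.0086) = 17483.9 J = 4.179 kcal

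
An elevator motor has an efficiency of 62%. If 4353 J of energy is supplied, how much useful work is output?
W_out = η·W_in = 0.62·4353 = 2698.86 J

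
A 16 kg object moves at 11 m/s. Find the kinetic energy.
KE = ½mv² = ½(16)(11)² = 968.0 J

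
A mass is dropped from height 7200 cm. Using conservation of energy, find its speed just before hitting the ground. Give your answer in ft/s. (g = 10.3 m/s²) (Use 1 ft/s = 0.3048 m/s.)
Convert to SI: h = 72.0 m
mgh = ½mv² ⇒ v = √(2gh) = √(2·10.3·72.0) = 38.5123 m/s = 126.4 ft/s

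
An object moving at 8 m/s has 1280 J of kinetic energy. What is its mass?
m = 2·KE/v² = 2·1280/(8)² = 40.0 kg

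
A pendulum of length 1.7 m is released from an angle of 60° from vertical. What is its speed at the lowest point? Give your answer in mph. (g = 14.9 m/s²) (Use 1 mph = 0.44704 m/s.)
h = L(1 − cosθ) = 1.7(1 − cos60°) = 0.85 m
v = √(2gh) = √(2·14.9·0.85) = 5.03289 m/s = 11.26 mph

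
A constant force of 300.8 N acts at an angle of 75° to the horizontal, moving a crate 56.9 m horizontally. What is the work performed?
W = F·d·cosθ = (300.8)(56.9)cos(75°) = 4430 J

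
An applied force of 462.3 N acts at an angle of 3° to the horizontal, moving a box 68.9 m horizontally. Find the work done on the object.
W = F·d·cosθ = (462.3)(68.9)cos(3°) = 31810 J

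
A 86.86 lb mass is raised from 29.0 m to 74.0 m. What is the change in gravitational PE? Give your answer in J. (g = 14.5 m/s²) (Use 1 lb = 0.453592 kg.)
Convert to SI: m = 39.399 kg, Δh = 45.0 m
ΔPE = mgΔh = (39.399)(14.5)(45.0) = 25710 J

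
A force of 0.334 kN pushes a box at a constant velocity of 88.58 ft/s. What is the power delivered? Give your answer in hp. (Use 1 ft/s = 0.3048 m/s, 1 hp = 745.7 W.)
Convert to SI: F = 334.0 N, v = 26.9992 m/s
P = Fv = (334.0)(26.9992) = 9017.73 W = 12.09 hp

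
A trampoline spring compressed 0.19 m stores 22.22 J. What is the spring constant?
k = 2·PE/x² = 2·22.22/(0.19)² = 1231 N/m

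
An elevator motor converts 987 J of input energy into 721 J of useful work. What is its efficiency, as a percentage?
η = W_out/W_in = 721/987 = 73.05%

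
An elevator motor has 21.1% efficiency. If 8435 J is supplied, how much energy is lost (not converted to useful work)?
W_lost = W_in(1 − η) = 8435·(1 − 0.211) = 6655 J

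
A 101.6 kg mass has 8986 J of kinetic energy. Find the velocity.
v = √(2·KE/m) = √(2·8986/101.6) = 13.3 m/s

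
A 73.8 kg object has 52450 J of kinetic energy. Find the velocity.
v = √(2·KE/m) = √(2·52450/73.8) = 37.7 m/s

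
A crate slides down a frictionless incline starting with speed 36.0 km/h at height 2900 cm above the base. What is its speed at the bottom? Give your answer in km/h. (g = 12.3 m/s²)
Convert to SI: v₀ = 10.0 m/s, h = 29.0 m
½mv₀² + mgh = ½mv² ⇒ v = √(v₀² + 2gh) = √(10.0² + 2·12.3·29.0) = 28.5202 m/s = 102.7 km/h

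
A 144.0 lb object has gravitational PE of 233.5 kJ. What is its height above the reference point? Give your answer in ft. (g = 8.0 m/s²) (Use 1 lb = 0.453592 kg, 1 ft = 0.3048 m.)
Convert to SI: m = 65.3172 kg, PE = 233500 J
h = PE/(mg) = 233500/(65.3172·8.0) = 446.857 m = 1466 ft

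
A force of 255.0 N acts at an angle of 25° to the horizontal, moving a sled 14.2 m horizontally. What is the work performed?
W = F·d·cosθ = (255.0)(14.2)cos(25°) = 3282 J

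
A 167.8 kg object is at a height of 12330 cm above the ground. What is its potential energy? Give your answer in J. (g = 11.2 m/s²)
Convert to SI: m = 167.8 kg, h = 123.3 m
PE = mgh = (167.8)(11.2)(123.3) = 231700 J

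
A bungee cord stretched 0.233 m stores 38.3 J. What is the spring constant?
k = 2·PE/x² = 2·38.3/(0.233)² = 1411 N/m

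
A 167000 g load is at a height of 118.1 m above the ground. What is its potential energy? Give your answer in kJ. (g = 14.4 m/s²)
Convert to SI: m = 167.0 kg, h = 118.1 m
PE = mgh = (167.0)(14.4)(118.1) = 284007 J = 284.0 kJ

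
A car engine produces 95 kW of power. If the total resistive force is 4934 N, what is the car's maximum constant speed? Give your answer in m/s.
P = Fv ⇒ v = P/F = 95000 W/4934.0 N = 19.25 m/s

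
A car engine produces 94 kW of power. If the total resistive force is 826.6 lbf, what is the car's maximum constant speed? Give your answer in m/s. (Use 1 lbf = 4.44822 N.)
Convert to SI: F = 3676.9 N
P = Fv ⇒ v = P/F = 94000 W/3676.9 N = 25.57 m/s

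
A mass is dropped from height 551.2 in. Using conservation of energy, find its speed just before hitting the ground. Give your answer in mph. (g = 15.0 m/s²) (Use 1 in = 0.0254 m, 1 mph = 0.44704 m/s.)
Convert to SI: h = 14.0005 m
mgh = ½mv² ⇒ v = √(2gh) = √(2·15.0·14.0005) = 20.4943 m/s = 45.84 mph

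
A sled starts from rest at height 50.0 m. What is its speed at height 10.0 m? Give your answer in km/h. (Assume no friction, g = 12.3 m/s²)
mgh₁ = mgh₂ + ½mv² ⇒ v = √(2g(h₁−h₂)) = √(2·12.3·40.0) = 31.3688 m/s = 112.9 km/h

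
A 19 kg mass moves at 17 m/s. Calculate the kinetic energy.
KE = ½mv² = ½(19)(17)² = 2745.5 J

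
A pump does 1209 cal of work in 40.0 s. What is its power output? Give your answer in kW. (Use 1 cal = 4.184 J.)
Convert to SI: W = 5058.46 J, t = 40.0 s
P = W/t = 5058.46/40.0 = 126.461 W = 0.1265 kW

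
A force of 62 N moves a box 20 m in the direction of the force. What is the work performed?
W = F·d = (62)(20) = 1240 J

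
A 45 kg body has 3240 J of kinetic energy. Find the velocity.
v = √(2·KE/m) = √(2·3240/45) = 12.0 m/s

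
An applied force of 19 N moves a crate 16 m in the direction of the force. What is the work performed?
W = F·d = (19)(16) = 304.0 J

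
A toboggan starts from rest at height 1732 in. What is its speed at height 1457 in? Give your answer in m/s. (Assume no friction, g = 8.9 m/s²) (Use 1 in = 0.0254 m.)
Convert to SI: h₁−h₂ = 6.985 m
mgh₁ = mgh₂ + ½mv² ⇒ v = √(2g(h₁−h₂)) = √(2·8.9·6.985) = 11.15 m/s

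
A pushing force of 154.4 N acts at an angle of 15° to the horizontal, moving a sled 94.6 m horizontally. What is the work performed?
W = F·d·cosθ = (154.4)(94.6)cos(15°) = 14110 J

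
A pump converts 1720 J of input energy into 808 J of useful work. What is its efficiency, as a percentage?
η = W_out/W_in = 808/1720 = 46.98%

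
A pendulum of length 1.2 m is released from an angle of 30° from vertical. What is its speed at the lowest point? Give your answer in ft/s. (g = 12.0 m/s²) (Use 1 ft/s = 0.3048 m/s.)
h = L(1 − cosθ) = 1.2(1 − cos30°) = 0.16077 m
v = √(2gh) = √(2·12.0·0.16077) = 1.9643 m/s = 6.445 ft/s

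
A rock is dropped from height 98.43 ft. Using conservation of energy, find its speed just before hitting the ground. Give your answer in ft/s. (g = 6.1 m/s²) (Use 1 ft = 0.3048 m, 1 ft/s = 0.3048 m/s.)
Convert to SI: h = 30.0015 m
mgh = ½mv² ⇒ v = √(2gh) = √(2·6.1·30.0015) = 19.1316 m/s = 62.77 ft/s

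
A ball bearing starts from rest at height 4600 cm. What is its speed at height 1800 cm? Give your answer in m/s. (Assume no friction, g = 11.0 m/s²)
Convert to SI: h₁−h₂ = 28.0 m
mgh₁ = mgh₂ + ½mv² ⇒ v = √(2g(h₁−h₂)) = √(2·11.0·28.0) = 24.82 m/s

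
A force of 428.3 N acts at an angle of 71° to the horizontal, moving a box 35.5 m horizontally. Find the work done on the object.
W = F·d·cosθ = (428.3)(35.5)cos(71°) = 4950 J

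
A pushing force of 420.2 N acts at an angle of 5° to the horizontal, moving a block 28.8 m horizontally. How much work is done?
W = F·d·cosθ = (420.2)(28.8)cos(5°) = 12060 J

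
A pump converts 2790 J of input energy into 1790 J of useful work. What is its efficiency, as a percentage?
η = W_out/W_in = 1790/2790 = 64.16%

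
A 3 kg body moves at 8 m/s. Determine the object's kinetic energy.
KE = ½mv² = ½(3)(8)² = 96.0 J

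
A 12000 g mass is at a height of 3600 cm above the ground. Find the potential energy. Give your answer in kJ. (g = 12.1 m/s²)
Convert to SI: m = 12.0 kg, h = 36.0 m
PE = mgh = (12.0)(12.1)(36.0) = 5227.2 J = 5.227 kJ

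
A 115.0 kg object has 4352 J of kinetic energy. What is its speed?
v = √(2·KE/m) = √(2·4352/115.0) = 8.7 m/s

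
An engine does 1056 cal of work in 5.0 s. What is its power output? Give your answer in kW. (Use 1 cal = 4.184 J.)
Convert to SI: W = 4418.3 J, t = 5.0 s
P = W/t = 4418.3/5.0 = 883.661 W = 0.8837 kW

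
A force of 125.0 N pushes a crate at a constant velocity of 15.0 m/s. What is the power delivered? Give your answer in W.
P = Fv = (125.0)(15.0) = 1875 W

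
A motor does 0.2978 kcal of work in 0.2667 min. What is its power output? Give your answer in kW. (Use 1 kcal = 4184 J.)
Convert to SI: W = 1246.0 J, t = 16.002 s
P = W/t = 1246.0/16.002 = 77.86497 W = 0.07786 kW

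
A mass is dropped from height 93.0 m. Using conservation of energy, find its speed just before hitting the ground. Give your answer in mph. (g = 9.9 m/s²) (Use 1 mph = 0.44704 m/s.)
mgh = ½mv² ⇒ v = √(2gh) = √(2·9.9·93.0) = 42.9115 m/s = 95.99 mph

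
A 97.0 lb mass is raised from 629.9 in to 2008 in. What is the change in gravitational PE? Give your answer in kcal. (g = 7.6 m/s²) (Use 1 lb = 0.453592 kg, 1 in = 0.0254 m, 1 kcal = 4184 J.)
Convert to SI: m = 43.9984 kg, Δh = 35.0037 m
ΔPE = mgΔh = (43.9984)(7.6)(35.0037) = 11704.8 J = 2.798 kcal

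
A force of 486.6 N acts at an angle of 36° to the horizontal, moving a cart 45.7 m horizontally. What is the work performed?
W = F·d·cosθ = (486.6)(45.7)cos(36°) = 17990 J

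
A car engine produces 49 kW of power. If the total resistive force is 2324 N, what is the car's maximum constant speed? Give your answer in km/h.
P = Fv ⇒ v = P/F = 49000 W/2324.0 N = 21.0843 m/s = 75.9 km/h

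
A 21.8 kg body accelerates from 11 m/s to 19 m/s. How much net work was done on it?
W = ΔKE = ½m(v₂² − v₁²) = ½(21.8)(19² − 11²) = 2616.0 J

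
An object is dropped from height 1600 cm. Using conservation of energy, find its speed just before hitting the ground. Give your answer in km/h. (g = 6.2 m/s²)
Convert to SI: h = 16.0 m
mgh = ½mv² ⇒ v = √(2gh) = √(2·6.2·16.0) = 14.0855 m/s = 50.71 km/h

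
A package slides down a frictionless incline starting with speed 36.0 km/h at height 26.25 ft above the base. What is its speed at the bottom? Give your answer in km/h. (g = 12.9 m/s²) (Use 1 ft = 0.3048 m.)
Convert to SI: v₀ = 10.0 m/s, h = 8.001 m
½mv₀² + mgh = ½mv² ⇒ v = √(v₀² + 2gh) = √(10.0² + 2·12.9·8.001) = 17.505 m/s = 63.02 km/h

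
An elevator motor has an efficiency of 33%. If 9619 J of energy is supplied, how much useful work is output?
W_out = η·W_in = 0.33·9619 = 3174.27 J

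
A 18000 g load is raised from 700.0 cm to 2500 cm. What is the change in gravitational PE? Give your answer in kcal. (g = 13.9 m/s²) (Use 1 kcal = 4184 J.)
Convert to SI: m = 18.0 kg, Δh = 18.0 m
ΔPE = mgΔh = (18.0)(13.9)(18.0) = 4503.6 J = 1.076 kcal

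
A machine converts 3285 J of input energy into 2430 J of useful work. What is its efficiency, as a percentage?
η = W_out/W_in = 2430/3285 = 73.97%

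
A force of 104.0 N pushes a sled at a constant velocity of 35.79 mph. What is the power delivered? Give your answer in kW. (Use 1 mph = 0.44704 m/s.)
Convert to SI: F = 104.0 N, v = 15.9996 m/s
P = Fv = (104.0)(15.9996) = 1663.95 W = 1.664 kW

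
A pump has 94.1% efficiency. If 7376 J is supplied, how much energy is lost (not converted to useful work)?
W_lost = W_in(1 − η) = 7376·(1 − 0.941) = 435.2 J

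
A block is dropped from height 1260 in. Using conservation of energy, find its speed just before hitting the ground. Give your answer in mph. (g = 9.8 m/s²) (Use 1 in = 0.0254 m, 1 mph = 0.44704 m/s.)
Convert to SI: h = 32.004 m
mgh = ½mv² ⇒ v = √(2gh) = √(2·9.8·32.004) = 25.0455 m/s = 56.03 mph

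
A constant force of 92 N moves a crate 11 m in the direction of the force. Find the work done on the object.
W = F·d = (92)(11) = 1012 J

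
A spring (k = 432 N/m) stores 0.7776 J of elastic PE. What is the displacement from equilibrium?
x = √(2·PE/k) = √(2·0.7776/432) = 0.06 m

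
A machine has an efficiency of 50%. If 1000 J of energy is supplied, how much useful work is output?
W_out = η·W_in = 0.5·1000 = 500.0 J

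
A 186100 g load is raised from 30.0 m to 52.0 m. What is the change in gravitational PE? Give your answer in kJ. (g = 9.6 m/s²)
Convert to SI: m = 186.1 kg, Δh = 22.0 m
ΔPE = mgΔh = (186.1)(9.6)(22.0) = 39304.3 J = 39.3 kJ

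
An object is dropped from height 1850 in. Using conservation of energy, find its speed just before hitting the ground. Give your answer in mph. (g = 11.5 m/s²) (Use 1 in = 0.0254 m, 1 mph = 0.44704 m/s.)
Convert to SI: h = 46.99 m
mgh = ½mv² ⇒ v = √(2gh) = √(2·11.5·46.99) = 32.8751 m/s = 73.54 mph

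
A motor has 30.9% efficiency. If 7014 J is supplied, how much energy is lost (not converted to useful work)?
W_lost = W_in(1 − η) = 7014·(1 − 0.309) = 4847 J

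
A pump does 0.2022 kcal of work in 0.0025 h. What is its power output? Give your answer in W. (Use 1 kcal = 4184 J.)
Convert to SI: W = 846.005 J, t = 9.0 s
P = W/t = 846.005/9.0 = 94.0 W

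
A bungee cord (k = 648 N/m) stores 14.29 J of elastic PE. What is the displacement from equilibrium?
x = √(2·PE/k) = √(2·14.29/648) = 0.21 m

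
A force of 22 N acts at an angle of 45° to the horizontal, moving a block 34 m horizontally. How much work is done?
W = F·d·cosθ = (22)(34)cos(45°) = 528.9 J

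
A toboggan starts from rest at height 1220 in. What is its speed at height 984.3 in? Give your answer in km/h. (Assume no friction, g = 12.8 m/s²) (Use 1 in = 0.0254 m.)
Convert to SI: h₁−h₂ = 5.98678 m
mgh₁ = mgh₂ + ½mv² ⇒ v = √(2g(h₁−h₂)) = √(2·12.8·5.98678) = 12.3799 m/s = 44.57 km/h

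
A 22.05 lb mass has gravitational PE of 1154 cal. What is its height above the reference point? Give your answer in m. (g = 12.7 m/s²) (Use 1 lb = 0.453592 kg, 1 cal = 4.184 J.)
Convert to SI: m = 10.0017 kg, PE = 4828.34 J
h = PE/(mg) = 4828.34/(10.0017·12.7) = 38.01 m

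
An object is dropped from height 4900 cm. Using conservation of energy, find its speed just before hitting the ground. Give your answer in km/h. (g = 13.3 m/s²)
Convert to SI: h = 49.0 m
mgh = ½mv² ⇒ v = √(2gh) = √(2·13.3·49.0) = 36.1026 m/s = 130.0 km/h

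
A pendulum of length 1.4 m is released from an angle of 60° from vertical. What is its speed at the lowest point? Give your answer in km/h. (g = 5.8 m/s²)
h = L(1 − cosθ) = 1.4(1 − cos60°) = 0.7 m
v = √(2gh) = √(2·5.8·0.7) = 2.84956 m/s = 10.26 km/h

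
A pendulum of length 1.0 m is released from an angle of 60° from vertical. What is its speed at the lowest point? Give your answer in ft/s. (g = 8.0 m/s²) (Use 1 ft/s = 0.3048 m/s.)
h = L(1 − cosθ) = 1.0(1 − cos60°) = 0.5 m
v = √(2gh) = √(2·8.0·0.5) = 2.82843 m/s = 9.28 ft/s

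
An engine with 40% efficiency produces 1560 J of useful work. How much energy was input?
W_in = W_out/η = 1560/0.4 = 3900 J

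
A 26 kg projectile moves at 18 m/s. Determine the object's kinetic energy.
KE = ½mv² = ½(26)(18)² = 4212.0 J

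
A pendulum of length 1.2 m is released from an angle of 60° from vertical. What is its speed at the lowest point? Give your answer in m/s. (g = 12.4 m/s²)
h = L(1 − cosθ) = 1.2(1 − cos60°) = 0.6 m
v = √(2gh) = √(2·12.4·0.6) = 3.857 m/s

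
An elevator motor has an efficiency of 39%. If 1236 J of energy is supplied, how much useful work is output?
W_out = η·W_in = 0.39·1236 = 482.04 J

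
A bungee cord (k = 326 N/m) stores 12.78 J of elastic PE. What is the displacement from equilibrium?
x = √(2·PE/k) = √(2·12.78/326) = 0.28 m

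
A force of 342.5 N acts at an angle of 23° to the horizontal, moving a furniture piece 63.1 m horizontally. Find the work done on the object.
W = F·d·cosθ = (342.5)(63.1)cos(23°) = 19890 J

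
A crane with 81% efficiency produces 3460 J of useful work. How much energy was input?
W_in = W_out/η = 3460/0.81 = 4272 J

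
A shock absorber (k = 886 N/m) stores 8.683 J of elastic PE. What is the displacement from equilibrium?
x = √(2·PE/k) = √(2·8.683/886) = 0.14 m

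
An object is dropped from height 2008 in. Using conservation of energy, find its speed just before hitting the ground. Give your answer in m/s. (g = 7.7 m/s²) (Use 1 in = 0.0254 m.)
Convert to SI: h = 51.0032 m
mgh = ½mv² ⇒ v = √(2gh) = √(2·7.7·51.0032) = 28.03 m/s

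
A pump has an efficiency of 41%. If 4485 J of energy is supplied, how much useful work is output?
W_out = η·W_in = 0.41·4485 = 1838.85 J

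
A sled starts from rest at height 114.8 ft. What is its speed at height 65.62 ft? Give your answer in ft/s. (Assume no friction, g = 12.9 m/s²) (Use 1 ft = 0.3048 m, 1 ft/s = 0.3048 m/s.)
Convert to SI: h₁−h₂ = 14.9901 m
mgh₁ = mgh₂ + ½mv² ⇒ v = √(2g(h₁−h₂)) = √(2·12.9·14.9901) = 19.6658 m/s = 64.52 ft/s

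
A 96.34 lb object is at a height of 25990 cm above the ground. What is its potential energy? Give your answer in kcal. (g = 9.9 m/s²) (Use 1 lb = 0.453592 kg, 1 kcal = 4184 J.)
Convert to SI: m = 43.6991 kg, h = 259.9 m
PE = mgh = (43.6991)(9.9)(259.9) = 112438 J = 26.87 kcal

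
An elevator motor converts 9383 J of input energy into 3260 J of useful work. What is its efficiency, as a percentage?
η = W_out/W_in = 3260/9383 = 34.74%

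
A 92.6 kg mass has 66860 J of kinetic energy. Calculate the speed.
v = √(2·KE/m) = √(2·66860/92.6) = 38.0 m/s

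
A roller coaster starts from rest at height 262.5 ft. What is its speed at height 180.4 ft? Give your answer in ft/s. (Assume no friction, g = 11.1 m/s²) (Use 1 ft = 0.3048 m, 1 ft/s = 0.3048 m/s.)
Convert to SI: h₁−h₂ = 25.0241 m
mgh₁ = mgh₂ + ½mv² ⇒ v = √(2g(h₁−h₂)) = √(2·11.1·25.0241) = 23.5698 m/s = 77.33 ft/s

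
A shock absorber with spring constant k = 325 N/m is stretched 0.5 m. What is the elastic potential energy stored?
PE = ½kx² = ½(325)(0.5)² = 40.63 J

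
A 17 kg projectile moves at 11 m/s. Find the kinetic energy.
KE = ½mv² = ½(17)(11)² = 1028.5 J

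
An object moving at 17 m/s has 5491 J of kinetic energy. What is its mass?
m = 2·KE/v² = 2·5491/(17)² = 38.0 kg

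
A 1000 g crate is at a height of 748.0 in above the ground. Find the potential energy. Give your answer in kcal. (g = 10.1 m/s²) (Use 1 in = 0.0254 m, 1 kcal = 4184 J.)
Convert to SI: m = 1.0 kg, h = 18.9992 m
PE = mgh = (1.0)(10.1)(18.9992) = 191.892 J = 0.04586 kcal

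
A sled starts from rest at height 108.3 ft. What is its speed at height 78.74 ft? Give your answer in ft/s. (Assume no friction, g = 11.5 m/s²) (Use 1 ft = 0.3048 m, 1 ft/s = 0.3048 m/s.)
Convert to SI: h₁−h₂ = 9.00989 m
mgh₁ = mgh₂ + ½mv² ⇒ v = √(2g(h₁−h₂)) = √(2·11.5·9.00989) = 14.3954 m/s = 47.23 ft/s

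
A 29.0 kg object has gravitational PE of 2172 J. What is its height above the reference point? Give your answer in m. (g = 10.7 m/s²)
h = PE/(mg) = 2172.0/(29.0·10.7) = 7.0 m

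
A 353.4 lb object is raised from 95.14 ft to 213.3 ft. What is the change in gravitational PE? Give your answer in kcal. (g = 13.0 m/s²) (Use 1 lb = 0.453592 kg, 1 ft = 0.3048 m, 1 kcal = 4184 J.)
Convert to SI: m = 160.299 kg, Δh = 36.0152 m
ΔPE = mgΔh = (160.299)(13.0)(36.0152) = 75051.7 J = 17.94 kcal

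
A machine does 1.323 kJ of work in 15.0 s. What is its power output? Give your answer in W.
Convert to SI: W = 1323.0 J, t = 15.0 s
P = W/t = 1323.0/15.0 = 88.2 W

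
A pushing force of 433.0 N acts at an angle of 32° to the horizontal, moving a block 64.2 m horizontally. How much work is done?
W = F·d·cosθ = (433.0)(64.2)cos(32°) = 23570 J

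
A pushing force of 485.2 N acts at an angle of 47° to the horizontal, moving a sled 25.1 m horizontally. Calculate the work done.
W = F·d·cosθ = (485.2)(25.1)cos(47°) = 8306 J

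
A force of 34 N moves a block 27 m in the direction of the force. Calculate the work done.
W = F·d = (34)(27) = 918.0 J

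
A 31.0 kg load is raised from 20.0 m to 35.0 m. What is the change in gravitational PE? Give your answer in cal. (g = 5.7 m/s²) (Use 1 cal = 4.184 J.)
ΔPE = mgΔh = (31.0)(5.7)(15.0) = 2650.5 J = 633.5 cal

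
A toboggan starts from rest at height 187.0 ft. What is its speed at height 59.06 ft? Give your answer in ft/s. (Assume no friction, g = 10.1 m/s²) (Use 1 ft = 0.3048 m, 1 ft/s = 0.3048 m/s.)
Convert to SI: h₁−h₂ = 38.9961 m
mgh₁ = mgh₂ + ½mv² ⇒ v = √(2g(h₁−h₂)) = √(2·10.1·38.9961) = 28.0664 m/s = 92.08 ft/s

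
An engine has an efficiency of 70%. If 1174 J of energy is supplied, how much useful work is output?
W_out = η·W_in = 0.7·1174 = 821.8 J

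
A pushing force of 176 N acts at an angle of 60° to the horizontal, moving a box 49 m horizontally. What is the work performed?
W = F·d·cosθ = (176)(49)cos(60°) = 4312 J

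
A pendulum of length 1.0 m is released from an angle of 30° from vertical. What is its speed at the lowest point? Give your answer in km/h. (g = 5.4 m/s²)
h = L(1 − cosθ) = 1.0(1 − cos30°) = 0.133975 m
v = √(2gh) = √(2·5.4·0.133975) = 1.20288 m/s = 4.33 km/h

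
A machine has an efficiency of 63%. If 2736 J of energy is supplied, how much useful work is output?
W_out = η·W_in = 0.63·2736 = 1723.68 J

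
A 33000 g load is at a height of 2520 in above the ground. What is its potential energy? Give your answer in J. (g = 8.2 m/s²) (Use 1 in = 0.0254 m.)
Convert to SI: m = 33.0 kg, h = 64.008 m
PE = mgh = (33.0)(8.2)(64.008) = 17320 J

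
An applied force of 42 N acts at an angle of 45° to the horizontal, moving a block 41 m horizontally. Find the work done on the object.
W = F·d·cosθ = (42)(41)cos(45°) = 1218 J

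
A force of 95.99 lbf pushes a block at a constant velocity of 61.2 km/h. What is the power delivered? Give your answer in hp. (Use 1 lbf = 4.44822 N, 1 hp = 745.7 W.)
Convert to SI: F = 426.985 N, v = 17.0 m/s
P = Fv = (426.985)(17.0) = 7258.74 W = 9.734 hp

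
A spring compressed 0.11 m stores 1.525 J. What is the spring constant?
k = 2·PE/x² = 2·1.525/(0.11)² = 252.1 N/m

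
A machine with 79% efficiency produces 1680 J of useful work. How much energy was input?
W_in = W_out/η = 1680/0.79 = 2127 J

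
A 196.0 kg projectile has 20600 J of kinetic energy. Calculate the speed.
v = √(2·KE/m) = √(2·20600/196.0) = 14.5 m/s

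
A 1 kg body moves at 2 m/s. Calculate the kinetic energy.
KE = ½mv² = ½(1)(2)² = 2.0 J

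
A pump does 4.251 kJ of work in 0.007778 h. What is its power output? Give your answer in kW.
Convert to SI: W = 4251.0 J, t = 28.0008 s
P = W/t = 4251.0/28.0008 = 151.817 W = 0.1518 kW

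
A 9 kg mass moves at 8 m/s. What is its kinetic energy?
KE = ½mv² = ½(9)(8)² = 288.0 J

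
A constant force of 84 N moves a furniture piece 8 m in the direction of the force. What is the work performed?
W = F·d = (84)(8) = 672.0 J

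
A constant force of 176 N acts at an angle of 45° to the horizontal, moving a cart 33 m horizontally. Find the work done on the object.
W = F·d·cosθ = (176)(33)cos(45°) = 4107 J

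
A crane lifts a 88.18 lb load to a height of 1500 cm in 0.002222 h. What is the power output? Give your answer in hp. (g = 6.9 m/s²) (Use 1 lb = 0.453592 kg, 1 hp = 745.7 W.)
Convert to SI: m = 39.9977 kg, h = 15.0 m, t = 7.9992 s
P = mgh/t = (39.9977)(6.9)(15.0)/7.9992 = 517.523 W = 0.694 hp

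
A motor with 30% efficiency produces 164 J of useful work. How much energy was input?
W_in = W_out/η = 164/0.3 = 546.7 J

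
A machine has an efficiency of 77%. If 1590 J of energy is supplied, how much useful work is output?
W_out = η·W_in = 0.77·1590 = 1224.3 J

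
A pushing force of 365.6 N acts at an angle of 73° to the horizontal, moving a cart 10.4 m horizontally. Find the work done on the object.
W = F·d·cosθ = (365.6)(10.4)cos(73°) = 1112 J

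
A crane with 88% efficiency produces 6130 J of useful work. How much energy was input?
W_in = W_out/η = 6130/0.88 = 6966 J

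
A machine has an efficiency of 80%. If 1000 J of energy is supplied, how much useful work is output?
W_out = η·W_in = 0.8·1000 = 800.0 J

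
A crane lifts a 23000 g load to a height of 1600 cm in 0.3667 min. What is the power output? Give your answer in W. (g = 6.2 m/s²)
Convert to SI: m = 23.0 kg, h = 16.0 m, t = 22.002 s
P = mgh/t = (23.0)(6.2)(16.0)/22.002 = 103.7 W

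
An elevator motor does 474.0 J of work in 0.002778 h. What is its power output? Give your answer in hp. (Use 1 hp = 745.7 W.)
Convert to SI: W = 474.0 J, t = 10.0008 s
P = W/t = 474.0/10.0008 = 47.3962 W = 0.06356 hp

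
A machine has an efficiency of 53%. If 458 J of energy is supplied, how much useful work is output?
W_out = η·W_in = 0.53·458 = 242.74 J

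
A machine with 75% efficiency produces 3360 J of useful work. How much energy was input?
W_in = W_out/η = 3360/0.75 = 4480 J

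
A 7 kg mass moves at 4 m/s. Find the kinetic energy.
KE = ½mv² = ½(7)(4)² = 56.0 J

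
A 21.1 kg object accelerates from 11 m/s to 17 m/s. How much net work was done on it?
W = ΔKE = ½m(v₂² − v₁²) = ½(21.1)(17² − 11²) = 1772.4 J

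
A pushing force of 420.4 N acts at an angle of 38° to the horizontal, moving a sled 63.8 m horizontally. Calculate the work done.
W = F·d·cosθ = (420.4)(63.8)cos(38°) = 21140 J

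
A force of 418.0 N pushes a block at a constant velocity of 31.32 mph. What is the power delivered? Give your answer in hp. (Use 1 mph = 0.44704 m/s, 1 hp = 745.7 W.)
Convert to SI: F = 418.0 N, v = 14.0013 m/s
P = Fv = (418.0)(14.0013) = 5852.54 W = 7.848 hp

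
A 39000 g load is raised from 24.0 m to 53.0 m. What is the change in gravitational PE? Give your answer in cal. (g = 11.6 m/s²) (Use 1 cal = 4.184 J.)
Convert to SI: m = 39.0 kg, Δh = 29.0 m
ΔPE = mgΔh = (39.0)(11.6)(29.0) = 13119.6 J = 3136 cal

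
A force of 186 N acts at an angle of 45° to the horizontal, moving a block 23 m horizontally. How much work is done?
W = F·d·cosθ = (186)(23)cos(45°) = 3025 J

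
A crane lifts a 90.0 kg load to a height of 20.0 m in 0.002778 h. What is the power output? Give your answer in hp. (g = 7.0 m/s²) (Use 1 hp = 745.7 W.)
Convert to SI: m = 90.0 kg, h = 20.0 m, t = 10.0008 s
P = mgh/t = (90.0)(7.0)(20.0)/10.0008 = 1259.9 W = 1.69 hp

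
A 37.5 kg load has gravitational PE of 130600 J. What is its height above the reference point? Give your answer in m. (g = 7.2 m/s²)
h = PE/(mg) = 130600/(37.5·7.2) = 483.7 m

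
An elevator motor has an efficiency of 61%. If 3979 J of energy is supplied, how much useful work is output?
W_out = η·W_in = 0.61·3979 = 2427.19 J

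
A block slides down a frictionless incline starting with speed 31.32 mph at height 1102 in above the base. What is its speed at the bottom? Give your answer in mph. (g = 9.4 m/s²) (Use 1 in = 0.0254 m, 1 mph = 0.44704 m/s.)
Convert to SI: v₀ = 14.0013 m/s, h = 27.9908 m
½mv₀² + mgh = ½mv² ⇒ v = √(v₀² + 2gh) = √(14.0013² + 2·9.4·27.9908) = 26.875 m/s = 60.12 mph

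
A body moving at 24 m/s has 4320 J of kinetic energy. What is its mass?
m = 2·KE/v² = 2·4320/(24)² = 15.0 kg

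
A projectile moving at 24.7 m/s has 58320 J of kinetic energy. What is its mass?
m = 2·KE/v² = 2·58320/(24.7)² = 191.2 kg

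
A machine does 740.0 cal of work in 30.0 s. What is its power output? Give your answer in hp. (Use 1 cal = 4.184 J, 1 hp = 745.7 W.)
Convert to SI: W = 3096.16 J, t = 30.0 s
P = W/t = 3096.16/30.0 = 103.205 W = 0.1384 hp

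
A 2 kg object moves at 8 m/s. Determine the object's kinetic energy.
KE = ½mv² = ½(2)(8)² = 64.0 J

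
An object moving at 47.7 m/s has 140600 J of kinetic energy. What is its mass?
m = 2·KE/v² = 2·140600/(47.7)² = 123.6 kg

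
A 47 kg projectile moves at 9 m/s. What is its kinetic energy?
KE = ½mv² = ½(47)(9)² = 1903.5 J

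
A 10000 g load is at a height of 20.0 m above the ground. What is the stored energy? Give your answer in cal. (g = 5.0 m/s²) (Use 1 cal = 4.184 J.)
Convert to SI: m = 10.0 kg, h = 20.0 m
PE = mgh = (10.0)(5.0)(20.0) = 1000.0 J = 239.0 cal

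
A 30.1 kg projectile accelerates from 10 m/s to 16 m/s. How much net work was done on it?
W = ΔKE = ½m(v₂² − v₁²) = ½(30.1)(16² − 10²) = 2347.8 J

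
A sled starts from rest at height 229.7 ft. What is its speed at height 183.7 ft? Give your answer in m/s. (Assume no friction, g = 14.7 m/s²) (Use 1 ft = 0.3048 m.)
Convert to SI: h₁−h₂ = 14.0208 m
mgh₁ = mgh₂ + ½mv² ⇒ v = √(2g(h₁−h₂)) = √(2·14.7·14.0208) = 20.3 m/s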